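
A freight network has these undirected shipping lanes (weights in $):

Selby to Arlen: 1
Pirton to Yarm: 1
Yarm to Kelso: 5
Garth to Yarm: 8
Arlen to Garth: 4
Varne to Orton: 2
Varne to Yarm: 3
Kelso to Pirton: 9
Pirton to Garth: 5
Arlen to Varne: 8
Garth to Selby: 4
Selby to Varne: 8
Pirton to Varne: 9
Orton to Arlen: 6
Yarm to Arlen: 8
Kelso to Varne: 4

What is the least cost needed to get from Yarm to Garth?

$6

Compare a few routes:
Yarm–Pirton–Garth: 1+5 = 6
Yarm–Garth: 8 = 8
The minimum is $6 via Yarm–Pirton–Garth.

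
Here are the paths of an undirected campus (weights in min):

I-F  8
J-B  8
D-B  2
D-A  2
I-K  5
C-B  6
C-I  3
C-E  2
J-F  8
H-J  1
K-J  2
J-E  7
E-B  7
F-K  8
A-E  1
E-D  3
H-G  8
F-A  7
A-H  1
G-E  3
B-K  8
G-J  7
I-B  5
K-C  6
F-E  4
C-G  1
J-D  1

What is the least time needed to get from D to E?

3 min

Running Dijkstra from D:
D: 0
J: 1  (via D)
A: 2  (via D)
B: 2  (via D)
H: 2  (via J)
E: 3  (via D)
Shortest route: D → E = 3 min.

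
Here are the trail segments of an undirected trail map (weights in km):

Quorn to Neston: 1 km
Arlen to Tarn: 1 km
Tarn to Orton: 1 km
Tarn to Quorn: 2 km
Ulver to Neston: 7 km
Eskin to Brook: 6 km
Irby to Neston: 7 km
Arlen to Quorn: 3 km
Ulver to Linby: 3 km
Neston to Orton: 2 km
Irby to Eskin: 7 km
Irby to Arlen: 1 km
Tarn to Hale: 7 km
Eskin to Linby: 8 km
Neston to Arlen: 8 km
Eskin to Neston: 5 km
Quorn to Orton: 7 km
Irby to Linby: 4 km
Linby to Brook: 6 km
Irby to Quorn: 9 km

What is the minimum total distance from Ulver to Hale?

16 km

Enumerating some paths:
Ulver - Linby - Irby - Arlen - Tarn - Hale: 3+4+1+1+7 = 16
Ulver - Neston - Quorn - Tarn - Hale: 7+1+2+7 = 17
The minimum is 16 km via Ulver - Linby - Irby - Arlen - Tarn - Hale.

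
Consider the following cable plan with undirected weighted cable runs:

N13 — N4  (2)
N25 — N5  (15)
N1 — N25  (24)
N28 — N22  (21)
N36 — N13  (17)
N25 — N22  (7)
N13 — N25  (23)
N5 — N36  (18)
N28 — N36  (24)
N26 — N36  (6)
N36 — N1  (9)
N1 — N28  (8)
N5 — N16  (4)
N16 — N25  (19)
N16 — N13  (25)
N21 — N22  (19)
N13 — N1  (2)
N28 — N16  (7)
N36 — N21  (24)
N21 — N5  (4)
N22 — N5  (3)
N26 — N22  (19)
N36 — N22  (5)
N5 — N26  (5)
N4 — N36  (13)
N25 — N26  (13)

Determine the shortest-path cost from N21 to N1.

Enumerating some paths:
N21 - N5 - N26 - N36 - N1: 4+5+6+9 = 24
N21 - N5 - N16 - N28 - N1: 4+4+7+8 = 23
N21 - N5 - N22 - N36 - N1: 4+3+5+9 = 21
The minimum is 21 via N21 - N5 - N22 - N36 - N1.

21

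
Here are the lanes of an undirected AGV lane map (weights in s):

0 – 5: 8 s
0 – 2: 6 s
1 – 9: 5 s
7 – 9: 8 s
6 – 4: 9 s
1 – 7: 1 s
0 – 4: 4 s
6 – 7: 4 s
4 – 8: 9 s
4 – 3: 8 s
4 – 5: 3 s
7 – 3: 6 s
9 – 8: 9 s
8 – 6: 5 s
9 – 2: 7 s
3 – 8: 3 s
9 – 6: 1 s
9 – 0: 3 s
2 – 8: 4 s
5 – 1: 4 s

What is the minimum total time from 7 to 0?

8 s

Shortest distances from 7:
7: 0
1: 1  (via 7)
6: 4  (via 7)
5: 5  (via 1)
9: 5  (via 6)
3: 6  (via 7)
0: 8  (via 9)
Shortest route: 7–6–9–0 = 8 s.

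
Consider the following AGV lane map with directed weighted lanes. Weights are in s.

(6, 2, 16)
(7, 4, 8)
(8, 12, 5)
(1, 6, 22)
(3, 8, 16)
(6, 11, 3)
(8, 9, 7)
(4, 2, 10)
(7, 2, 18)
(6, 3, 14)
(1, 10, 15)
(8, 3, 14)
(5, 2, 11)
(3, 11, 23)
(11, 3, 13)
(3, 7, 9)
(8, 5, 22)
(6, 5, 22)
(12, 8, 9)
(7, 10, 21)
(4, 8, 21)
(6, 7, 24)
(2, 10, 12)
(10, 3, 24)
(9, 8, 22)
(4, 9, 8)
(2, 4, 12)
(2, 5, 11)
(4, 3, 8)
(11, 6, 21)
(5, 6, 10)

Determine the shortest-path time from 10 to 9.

Enumerating some paths:
10 - 3 - 8 - 9: 24+16+7 = 47
10 - 3 - 7 - 4 - 9: 24+9+8+8 = 49
The minimum is 47 s via 10 - 3 - 8 - 9.

47 s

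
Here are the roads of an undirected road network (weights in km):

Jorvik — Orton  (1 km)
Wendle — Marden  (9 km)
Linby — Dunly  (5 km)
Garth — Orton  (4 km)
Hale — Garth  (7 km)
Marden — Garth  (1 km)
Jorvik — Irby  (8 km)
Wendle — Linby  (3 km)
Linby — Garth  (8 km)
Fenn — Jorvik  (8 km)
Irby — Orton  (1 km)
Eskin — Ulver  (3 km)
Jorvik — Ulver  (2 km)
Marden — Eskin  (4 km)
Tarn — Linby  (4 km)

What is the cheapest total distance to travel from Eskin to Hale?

12 km

Shortest distances from Eskin:
Eskin: 0
Ulver: 3  (via Eskin)
Marden: 4  (via Eskin)
Garth: 5  (via Marden)
Jorvik: 5  (via Ulver)
Orton: 6  (via Jorvik)
Irby: 7  (via Orton)
Hale: 12  (via Garth)
Shortest route: Eskin → Marden → Garth → Hale = 12 km.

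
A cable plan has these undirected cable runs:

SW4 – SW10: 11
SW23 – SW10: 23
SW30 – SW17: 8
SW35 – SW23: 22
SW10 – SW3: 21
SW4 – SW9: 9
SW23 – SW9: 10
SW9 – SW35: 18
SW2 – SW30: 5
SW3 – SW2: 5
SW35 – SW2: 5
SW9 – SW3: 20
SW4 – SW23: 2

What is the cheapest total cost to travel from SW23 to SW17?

40

Running Dijkstra from SW23:
SW23: 0
SW4: 2  (via SW23)
SW9: 10  (via SW23)
SW10: 13  (via SW4)
SW35: 22  (via SW23)
SW2: 27  (via SW35)
SW3: 30  (via SW9)
SW30: 32  (via SW2)
SW17: 40  (via SW30)
Shortest route: SW23 → SW35 → SW2 → SW30 → SW17 = 40.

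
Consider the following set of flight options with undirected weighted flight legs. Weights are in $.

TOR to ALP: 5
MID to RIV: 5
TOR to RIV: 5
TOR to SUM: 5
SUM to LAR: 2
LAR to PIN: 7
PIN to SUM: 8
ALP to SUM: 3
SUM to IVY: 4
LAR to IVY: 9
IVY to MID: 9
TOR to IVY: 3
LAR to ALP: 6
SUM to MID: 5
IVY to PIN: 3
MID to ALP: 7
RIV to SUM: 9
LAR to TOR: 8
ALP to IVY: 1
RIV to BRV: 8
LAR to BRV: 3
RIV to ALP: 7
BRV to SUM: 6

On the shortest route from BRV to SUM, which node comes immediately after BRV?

LAR

Enumerating some paths:
BRV - LAR - SUM: 3+2 = 5
BRV - SUM: 6 = 6
BRV - LAR - ALP - SUM: 3+6+3 = 12
Cheapest is BRV - LAR - SUM at $5.
So from BRV the first move is to LAR.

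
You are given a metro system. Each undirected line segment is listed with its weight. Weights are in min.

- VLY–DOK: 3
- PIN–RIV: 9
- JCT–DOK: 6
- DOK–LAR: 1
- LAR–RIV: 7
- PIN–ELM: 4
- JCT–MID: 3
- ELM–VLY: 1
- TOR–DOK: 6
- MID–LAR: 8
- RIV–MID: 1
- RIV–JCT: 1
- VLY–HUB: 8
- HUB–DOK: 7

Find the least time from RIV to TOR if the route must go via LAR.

14 min

Shortest RIV→LAR: RIV–LAR = 7
Shortest LAR→TOR: LAR–DOK–TOR = 7
Total via LAR: 7 + 7 = 14 min.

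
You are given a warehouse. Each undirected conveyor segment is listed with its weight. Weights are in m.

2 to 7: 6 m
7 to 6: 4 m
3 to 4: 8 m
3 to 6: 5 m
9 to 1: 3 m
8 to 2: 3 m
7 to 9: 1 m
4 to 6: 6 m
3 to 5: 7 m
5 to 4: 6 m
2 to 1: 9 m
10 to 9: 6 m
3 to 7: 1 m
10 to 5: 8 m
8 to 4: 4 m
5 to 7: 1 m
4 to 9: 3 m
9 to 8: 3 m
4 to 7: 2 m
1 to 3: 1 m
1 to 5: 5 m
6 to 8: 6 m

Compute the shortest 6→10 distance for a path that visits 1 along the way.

Shortest 6→1: 6–3–1 = 6
Best 1 to 10: 1–9–10 costing 9
Total via 1: 6 + 9 = 15 m.

15 m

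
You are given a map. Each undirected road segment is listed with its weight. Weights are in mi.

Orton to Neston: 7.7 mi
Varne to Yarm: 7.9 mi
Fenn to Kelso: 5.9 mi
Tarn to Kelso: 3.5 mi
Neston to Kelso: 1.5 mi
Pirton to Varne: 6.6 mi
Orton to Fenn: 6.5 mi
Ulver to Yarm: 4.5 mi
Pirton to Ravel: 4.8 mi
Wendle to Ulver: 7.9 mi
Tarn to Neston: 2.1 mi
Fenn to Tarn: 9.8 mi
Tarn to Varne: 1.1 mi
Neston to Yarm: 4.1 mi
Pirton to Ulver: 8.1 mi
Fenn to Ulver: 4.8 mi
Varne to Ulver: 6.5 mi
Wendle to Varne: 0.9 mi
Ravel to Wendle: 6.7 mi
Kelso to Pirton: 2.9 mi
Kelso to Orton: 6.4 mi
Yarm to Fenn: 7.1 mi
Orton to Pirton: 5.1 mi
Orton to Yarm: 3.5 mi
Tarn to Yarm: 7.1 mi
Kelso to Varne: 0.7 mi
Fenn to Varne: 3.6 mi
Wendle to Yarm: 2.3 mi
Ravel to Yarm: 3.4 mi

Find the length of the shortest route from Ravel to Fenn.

Running Dijkstra from Ravel:
Ravel: 0
Yarm: 3.4  (via Ravel)
Pirton: 4.8  (via Ravel)
Wendle: 5.7  (via Yarm)
Varne: 6.6  (via Wendle)
Orton: 6.9  (via Yarm)
Kelso: 7.3  (via Varne)
Neston: 7.5  (via Yarm)
Tarn: 7.7  (via Varne)
Ulver: 7.9  (via Yarm)
Fenn: 10.2  (via Varne)
Shortest route: Ravel → Yarm → Wendle → Varne → Fenn = 10.2 mi.

10.2 mi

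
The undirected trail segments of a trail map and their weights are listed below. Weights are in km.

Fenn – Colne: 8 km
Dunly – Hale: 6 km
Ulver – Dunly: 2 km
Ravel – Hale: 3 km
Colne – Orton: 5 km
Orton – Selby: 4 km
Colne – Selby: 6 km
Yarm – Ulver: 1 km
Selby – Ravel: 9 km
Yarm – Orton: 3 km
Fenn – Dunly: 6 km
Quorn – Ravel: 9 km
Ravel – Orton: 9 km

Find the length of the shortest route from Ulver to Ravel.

11 km

Enumerating some paths:
Ulver → Yarm → Orton → Ravel: 1+3+9 = 13
Ulver → Dunly → Hale → Ravel: 2+6+3 = 11
Cheapest is Ulver → Dunly → Hale → Ravel at 11 km.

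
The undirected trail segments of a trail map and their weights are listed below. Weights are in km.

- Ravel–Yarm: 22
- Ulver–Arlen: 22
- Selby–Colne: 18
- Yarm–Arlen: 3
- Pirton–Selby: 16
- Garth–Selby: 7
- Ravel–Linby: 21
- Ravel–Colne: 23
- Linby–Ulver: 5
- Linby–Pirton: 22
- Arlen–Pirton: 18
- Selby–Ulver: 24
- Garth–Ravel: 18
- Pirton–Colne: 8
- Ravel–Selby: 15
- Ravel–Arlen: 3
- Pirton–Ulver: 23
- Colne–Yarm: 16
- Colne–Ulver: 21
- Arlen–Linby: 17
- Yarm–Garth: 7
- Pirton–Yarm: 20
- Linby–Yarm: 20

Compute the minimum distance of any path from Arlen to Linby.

Settle nodes by increasing distance from Arlen:
Arlen: 0
Ravel: 3  (via Arlen)
Yarm: 3  (via Arlen)
Garth: 10  (via Yarm)
Selby: 17  (via Garth)
Linby: 17  (via Arlen)
Shortest route: Arlen → Linby = 17 km.

17 km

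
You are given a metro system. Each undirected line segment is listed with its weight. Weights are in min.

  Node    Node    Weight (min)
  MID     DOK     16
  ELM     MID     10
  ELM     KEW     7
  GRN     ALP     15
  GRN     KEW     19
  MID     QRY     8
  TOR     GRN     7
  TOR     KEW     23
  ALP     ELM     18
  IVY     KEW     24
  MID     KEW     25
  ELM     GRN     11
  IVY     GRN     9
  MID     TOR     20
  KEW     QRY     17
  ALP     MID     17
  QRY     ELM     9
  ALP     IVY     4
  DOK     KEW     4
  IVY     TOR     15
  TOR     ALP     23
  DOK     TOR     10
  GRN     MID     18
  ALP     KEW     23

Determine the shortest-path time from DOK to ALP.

27 min

Shortest distances from DOK:
DOK: 0
KEW: 4  (via DOK)
TOR: 10  (via DOK)
ELM: 11  (via KEW)
MID: 16  (via DOK)
GRN: 17  (via TOR)
QRY: 20  (via ELM)
IVY: 25  (via TOR)
ALP: 27  (via KEW)
Shortest route: DOK → KEW → ALP = 27 min.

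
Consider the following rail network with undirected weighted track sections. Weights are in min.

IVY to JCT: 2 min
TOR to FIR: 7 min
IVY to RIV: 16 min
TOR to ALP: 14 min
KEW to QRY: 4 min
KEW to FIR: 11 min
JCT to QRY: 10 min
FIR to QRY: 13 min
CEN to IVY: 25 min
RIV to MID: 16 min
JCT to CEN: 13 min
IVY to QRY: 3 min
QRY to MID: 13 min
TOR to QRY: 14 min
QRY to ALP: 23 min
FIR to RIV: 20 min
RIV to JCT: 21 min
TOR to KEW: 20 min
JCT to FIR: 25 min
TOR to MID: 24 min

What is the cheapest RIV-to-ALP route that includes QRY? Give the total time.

Shortest RIV→QRY: RIV → IVY → QRY = 19
Best QRY to ALP: QRY → ALP costing 23
Total via QRY: 19 + 23 = 42 min.

42 min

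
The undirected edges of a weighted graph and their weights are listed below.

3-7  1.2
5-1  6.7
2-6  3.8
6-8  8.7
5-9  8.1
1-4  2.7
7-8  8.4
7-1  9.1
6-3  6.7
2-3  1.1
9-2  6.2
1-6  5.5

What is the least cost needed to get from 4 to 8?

Settle nodes by increasing distance from 4:
4: 0
1: 2.7  (via 4)
6: 8.2  (via 1)
5: 9.4  (via 1)
7: 11.8  (via 1)
2: 12  (via 6)
3: 13  (via 7)
8: 16.9  (via 6)
Shortest route: 4 → 1 → 6 → 8 = 16.9.

16.9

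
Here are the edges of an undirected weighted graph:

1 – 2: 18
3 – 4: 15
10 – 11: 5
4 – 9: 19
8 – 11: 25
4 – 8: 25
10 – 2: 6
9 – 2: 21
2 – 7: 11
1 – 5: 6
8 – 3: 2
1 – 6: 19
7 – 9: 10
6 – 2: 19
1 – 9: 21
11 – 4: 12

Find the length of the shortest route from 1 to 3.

Running Dijkstra from 1:
1: 0
5: 6  (via 1)
2: 18  (via 1)
6: 19  (via 1)
9: 21  (via 1)
10: 24  (via 2)
7: 29  (via 2)
11: 29  (via 10)
4: 40  (via 9)
8: 54  (via 11)
3: 55  (via 4)
Shortest route: 1–9–4–3 = 55.

55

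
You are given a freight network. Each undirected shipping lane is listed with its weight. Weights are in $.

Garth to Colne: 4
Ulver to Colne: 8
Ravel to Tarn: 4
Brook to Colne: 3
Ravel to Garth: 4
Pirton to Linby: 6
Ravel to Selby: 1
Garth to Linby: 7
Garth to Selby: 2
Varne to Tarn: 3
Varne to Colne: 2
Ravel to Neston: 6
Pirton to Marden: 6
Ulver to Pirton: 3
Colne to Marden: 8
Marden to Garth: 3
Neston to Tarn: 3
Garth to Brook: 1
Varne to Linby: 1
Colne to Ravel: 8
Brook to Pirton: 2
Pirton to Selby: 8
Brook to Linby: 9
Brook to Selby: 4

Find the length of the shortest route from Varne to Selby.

$8

Compare a few routes:
Varne - Colne - Garth - Selby: 2+4+2 = 8
Varne - Colne - Brook - Selby: 2+3+4 = 9
Cheapest is Varne - Colne - Garth - Selby at $8.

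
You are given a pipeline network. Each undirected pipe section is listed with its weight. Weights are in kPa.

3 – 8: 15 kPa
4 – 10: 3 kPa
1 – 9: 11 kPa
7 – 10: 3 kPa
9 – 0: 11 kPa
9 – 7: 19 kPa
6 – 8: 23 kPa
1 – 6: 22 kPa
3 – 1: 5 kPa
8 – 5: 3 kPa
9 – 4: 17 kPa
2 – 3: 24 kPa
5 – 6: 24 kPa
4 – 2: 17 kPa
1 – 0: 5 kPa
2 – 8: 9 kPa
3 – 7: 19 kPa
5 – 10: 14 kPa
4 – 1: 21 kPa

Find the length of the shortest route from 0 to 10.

29 kPa

Shortest distances from 0:
0: 0
1: 5  (via 0)
3: 10  (via 1)
9: 11  (via 0)
8: 25  (via 3)
4: 26  (via 1)
6: 27  (via 1)
5: 28  (via 8)
7: 29  (via 3)
10: 29  (via 4)
Shortest route: 0–1–4–10 = 29 kPa.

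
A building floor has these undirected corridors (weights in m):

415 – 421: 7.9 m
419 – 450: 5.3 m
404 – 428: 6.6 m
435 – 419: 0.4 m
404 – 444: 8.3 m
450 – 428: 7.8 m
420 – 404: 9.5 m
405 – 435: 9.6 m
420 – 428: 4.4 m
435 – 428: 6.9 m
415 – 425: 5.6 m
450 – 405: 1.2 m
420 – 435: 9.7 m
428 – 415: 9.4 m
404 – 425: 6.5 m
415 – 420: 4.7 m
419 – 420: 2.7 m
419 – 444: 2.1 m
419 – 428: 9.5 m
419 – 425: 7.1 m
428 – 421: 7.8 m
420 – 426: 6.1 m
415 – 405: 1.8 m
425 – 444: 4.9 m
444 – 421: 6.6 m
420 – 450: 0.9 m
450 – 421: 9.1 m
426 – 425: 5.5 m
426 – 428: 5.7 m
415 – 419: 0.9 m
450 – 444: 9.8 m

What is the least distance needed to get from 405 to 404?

11.6 m

Candidate routes:
405–450–420–404: 1.2+0.9+9.5 = 11.6
405–415–419–444–404: 1.8+0.9+2.1+8.3 = 13.1
405–450–420–428–404: 1.2+0.9+4.4+6.6 = 13.1
The minimum is 11.6 m via 405–450–420–404.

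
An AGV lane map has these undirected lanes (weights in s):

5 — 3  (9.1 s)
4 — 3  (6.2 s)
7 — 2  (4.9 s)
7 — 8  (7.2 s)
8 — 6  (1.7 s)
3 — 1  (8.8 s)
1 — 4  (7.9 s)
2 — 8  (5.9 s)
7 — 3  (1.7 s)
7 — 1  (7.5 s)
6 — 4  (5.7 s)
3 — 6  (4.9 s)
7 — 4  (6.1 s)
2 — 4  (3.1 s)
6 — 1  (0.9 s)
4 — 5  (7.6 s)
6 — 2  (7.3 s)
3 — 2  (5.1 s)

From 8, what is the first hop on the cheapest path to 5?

Candidate routes:
8–6–4–5: 1.7+5.7+7.6 = 15
8–6–3–5: 1.7+4.9+9.1 = 15.7
The minimum is 15 s via 8–6–4–5.
So from 8 the first move is to 6.

6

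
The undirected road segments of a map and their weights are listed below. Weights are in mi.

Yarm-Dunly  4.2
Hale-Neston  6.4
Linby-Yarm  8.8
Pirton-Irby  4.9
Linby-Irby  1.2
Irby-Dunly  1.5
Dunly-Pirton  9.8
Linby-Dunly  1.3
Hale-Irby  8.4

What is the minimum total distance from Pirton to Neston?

19.7 mi

Candidate routes:
Pirton–Dunly–Irby–Hale–Neston: 9.8+1.5+8.4+6.4 = 26.1
Pirton–Dunly–Linby–Irby–Hale–Neston: 9.8+1.3+1.2+8.4+6.4 = 27.1
Pirton–Dunly–Yarm–Linby–Irby–Hale–Neston: 9.8+4.2+8.8+1.2+8.4+6.4 = 38.8
Pirton–Irby–Hale–Neston: 4.9+8.4+6.4 = 19.7
Cheapest is Pirton–Irby–Hale–Neston at 19.7 mi.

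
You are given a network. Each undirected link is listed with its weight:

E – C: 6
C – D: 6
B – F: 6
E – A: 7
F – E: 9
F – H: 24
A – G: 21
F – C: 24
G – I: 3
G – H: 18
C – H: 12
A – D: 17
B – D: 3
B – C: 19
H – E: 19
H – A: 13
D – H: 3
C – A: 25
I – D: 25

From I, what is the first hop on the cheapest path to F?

G

Enumerating some paths:
I - G - A - E - F: 3+21+7+9 = 40
I - G - H - D - B - F: 3+18+3+3+6 = 33
I - D - B - F: 25+3+6 = 34
I - G - H - D - C - E - F: 3+18+3+6+6+9 = 45
Cheapest is I - G - H - D - B - F at 33.
So from I the first move is to G.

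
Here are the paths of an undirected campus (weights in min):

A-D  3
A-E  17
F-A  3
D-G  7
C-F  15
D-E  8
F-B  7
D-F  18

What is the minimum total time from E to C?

Shortest distances from E:
E: 0
D: 8  (via E)
A: 11  (via D)
F: 14  (via A)
G: 15  (via D)
B: 21  (via F)
C: 29  (via F)
Shortest route: E–D–A–F–C = 29 min.

29 min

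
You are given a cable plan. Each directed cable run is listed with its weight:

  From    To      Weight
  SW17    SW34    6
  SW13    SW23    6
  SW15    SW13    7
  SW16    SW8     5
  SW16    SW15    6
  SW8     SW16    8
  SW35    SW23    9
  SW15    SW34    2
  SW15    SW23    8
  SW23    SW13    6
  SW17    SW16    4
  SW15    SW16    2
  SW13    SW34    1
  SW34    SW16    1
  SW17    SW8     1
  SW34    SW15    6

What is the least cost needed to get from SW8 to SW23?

22

Candidate routes:
SW8–SW16–SW15–SW23: 8+6+8 = 22
SW8–SW16–SW15–SW13–SW23: 8+6+7+6 = 27
The minimum is 22 via SW8–SW16–SW15–SW23.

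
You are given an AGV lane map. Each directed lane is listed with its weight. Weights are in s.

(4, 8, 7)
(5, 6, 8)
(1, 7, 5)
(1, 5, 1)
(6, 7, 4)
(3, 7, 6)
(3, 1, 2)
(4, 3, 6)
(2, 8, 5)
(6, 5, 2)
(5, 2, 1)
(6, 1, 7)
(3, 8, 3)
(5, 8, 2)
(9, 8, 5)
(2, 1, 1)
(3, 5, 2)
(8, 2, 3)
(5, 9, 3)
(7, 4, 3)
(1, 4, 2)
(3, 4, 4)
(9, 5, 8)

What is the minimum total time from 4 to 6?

Candidate routes:
4 - 3 - 1 - 5 - 6: 6+2+1+8 = 17
4 - 3 - 5 - 6: 6+2+8 = 16
4 - 8 - 2 - 1 - 5 - 6: 7+3+1+1+8 = 20
Cheapest is 4 - 3 - 5 - 6 at 16 s.

16 s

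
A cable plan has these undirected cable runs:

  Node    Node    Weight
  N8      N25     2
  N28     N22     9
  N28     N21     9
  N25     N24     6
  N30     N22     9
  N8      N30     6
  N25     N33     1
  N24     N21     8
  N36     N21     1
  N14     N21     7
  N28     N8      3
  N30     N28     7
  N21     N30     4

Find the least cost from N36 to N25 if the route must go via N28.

15

Best N36 to N28: N36 → N21 → N28 costing 10
Best N28 to N25: N28 → N8 → N25 costing 5
Total via N28: 10 + 5 = 15.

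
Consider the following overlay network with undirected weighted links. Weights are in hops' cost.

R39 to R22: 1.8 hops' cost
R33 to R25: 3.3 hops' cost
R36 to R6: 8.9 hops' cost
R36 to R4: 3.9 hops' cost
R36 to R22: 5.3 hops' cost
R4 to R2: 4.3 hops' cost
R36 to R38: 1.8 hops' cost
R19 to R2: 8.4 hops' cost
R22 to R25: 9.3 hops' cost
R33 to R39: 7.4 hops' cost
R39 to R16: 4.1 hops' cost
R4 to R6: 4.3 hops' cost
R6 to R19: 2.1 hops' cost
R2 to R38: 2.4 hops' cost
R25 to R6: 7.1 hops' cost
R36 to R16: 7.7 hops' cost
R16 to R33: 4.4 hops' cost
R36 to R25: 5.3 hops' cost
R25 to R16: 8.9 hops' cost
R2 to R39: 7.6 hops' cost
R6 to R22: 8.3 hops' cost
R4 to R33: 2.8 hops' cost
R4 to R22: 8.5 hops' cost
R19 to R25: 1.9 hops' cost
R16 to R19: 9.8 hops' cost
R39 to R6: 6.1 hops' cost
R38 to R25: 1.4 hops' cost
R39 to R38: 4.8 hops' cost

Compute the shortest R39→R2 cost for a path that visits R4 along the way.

Shortest R39→R4: R39–R33–R4 = 10.2
Shortest R4→R2: R4–R2 = 4.3
Total via R4: 10.2 + 4.3 = 14.5 hops' cost.

14.5 hops' cost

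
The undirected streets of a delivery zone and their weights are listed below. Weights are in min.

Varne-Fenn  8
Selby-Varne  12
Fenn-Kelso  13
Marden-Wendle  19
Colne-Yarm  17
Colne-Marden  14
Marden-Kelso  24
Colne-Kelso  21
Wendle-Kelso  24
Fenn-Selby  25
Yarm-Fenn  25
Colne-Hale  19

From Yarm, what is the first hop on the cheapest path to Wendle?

Colne

Candidate routes:
Yarm–Fenn–Kelso–Wendle: 25+13+24 = 62
Yarm–Colne–Marden–Wendle: 17+14+19 = 50
Cheapest is Yarm–Colne–Marden–Wendle at 50 min.
So from Yarm the first move is to Colne.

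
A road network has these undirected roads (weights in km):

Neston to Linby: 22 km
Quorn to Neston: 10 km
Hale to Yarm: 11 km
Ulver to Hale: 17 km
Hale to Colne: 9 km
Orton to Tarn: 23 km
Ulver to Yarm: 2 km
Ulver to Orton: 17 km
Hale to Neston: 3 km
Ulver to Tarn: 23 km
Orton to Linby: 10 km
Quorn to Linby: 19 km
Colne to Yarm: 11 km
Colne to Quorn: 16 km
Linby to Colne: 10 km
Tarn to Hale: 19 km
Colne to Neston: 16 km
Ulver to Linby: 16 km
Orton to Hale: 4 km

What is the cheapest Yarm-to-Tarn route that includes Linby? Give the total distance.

Shortest Yarm→Linby: Yarm–Ulver–Linby = 18
Shortest Linby→Tarn: Linby–Orton–Tarn = 33
Total via Linby: 18 + 33 = 51 km.

51 km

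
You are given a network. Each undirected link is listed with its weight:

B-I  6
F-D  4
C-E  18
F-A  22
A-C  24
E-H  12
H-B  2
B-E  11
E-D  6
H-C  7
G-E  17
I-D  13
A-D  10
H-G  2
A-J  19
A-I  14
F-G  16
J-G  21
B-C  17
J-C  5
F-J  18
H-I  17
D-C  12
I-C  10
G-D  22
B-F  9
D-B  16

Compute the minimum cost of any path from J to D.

Shortest distances from J:
J: 0
C: 5  (via J)
H: 12  (via C)
B: 14  (via H)
G: 14  (via H)
I: 15  (via C)
D: 17  (via C)
Shortest route: J–C–D = 17.

17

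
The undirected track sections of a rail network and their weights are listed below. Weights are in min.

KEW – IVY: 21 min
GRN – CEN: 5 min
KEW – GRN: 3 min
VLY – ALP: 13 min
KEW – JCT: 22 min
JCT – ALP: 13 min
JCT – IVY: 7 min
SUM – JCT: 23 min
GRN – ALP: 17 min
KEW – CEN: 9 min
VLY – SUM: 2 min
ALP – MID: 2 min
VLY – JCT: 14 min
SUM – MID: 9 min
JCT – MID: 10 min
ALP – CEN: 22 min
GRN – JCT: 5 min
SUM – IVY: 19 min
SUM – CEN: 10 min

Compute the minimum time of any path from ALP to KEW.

Settle nodes by increasing distance from ALP:
ALP: 0
MID: 2  (via ALP)
SUM: 11  (via MID)
JCT: 12  (via MID)
VLY: 13  (via ALP)
GRN: 17  (via ALP)
IVY: 19  (via JCT)
KEW: 20  (via GRN)
Shortest route: ALP → GRN → KEW = 20 min.

20 min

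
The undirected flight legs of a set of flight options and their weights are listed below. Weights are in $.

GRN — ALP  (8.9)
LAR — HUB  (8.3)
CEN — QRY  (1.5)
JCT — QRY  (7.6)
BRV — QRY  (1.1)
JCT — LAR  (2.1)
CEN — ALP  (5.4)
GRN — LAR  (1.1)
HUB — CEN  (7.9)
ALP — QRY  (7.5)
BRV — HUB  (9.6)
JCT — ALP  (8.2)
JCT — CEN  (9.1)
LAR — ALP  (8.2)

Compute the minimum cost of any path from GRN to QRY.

Settle nodes by increasing distance from GRN:
GRN: 0
LAR: 1.1  (via GRN)
JCT: 3.2  (via LAR)
ALP: 8.9  (via GRN)
HUB: 9.4  (via LAR)
QRY: 10.8  (via JCT)
Shortest route: GRN–LAR–JCT–QRY = $10.8.

$10.8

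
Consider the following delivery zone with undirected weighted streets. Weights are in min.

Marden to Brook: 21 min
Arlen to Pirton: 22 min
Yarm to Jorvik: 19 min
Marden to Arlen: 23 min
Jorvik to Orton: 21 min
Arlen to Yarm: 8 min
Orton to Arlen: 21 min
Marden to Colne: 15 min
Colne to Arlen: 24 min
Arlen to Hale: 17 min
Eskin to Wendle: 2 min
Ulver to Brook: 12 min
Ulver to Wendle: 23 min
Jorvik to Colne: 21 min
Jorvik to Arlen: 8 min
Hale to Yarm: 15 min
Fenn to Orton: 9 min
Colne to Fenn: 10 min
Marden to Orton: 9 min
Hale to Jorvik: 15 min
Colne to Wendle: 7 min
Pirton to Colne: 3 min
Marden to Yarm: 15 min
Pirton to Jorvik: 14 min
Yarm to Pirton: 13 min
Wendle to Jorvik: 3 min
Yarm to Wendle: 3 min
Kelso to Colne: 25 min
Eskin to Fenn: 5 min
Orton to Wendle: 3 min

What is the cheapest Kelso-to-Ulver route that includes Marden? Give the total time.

73 min

Shortest Kelso→Marden: Kelso → Colne → Marden = 40
Shortest Marden→Ulver: Marden → Brook → Ulver = 33
Total via Marden: 40 + 33 = 73 min.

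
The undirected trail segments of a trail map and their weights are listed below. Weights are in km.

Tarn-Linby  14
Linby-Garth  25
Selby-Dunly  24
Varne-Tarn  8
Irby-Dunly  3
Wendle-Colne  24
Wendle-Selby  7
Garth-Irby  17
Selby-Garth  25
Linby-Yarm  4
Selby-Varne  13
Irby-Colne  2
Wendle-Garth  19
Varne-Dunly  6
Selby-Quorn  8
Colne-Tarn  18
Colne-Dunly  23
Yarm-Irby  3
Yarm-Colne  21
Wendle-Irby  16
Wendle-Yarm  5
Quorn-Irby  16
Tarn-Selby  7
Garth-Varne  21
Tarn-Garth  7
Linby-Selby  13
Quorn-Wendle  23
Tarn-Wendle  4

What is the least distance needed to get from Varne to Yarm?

12 km

Running Dijkstra from Varne:
Varne: 0
Dunly: 6  (via Varne)
Tarn: 8  (via Varne)
Irby: 9  (via Dunly)
Colne: 11  (via Irby)
Yarm: 12  (via Irby)
Shortest route: Varne–Dunly–Irby–Yarm = 12 km.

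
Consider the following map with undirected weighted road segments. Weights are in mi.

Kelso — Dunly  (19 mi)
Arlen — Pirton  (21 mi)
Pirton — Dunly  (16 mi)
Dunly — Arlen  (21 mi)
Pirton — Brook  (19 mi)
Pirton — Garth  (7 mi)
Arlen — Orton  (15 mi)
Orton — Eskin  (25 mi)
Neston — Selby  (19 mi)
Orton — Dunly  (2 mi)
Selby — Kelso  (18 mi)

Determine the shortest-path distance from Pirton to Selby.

53 mi

Compare a few routes:
Pirton - Arlen - Dunly - Kelso - Selby: 21+21+19+18 = 79
Pirton - Dunly - Kelso - Selby: 16+19+18 = 53
Pirton - Arlen - Orton - Dunly - Kelso - Selby: 21+15+2+19+18 = 75
The minimum is 53 mi via Pirton - Dunly - Kelso - Selby.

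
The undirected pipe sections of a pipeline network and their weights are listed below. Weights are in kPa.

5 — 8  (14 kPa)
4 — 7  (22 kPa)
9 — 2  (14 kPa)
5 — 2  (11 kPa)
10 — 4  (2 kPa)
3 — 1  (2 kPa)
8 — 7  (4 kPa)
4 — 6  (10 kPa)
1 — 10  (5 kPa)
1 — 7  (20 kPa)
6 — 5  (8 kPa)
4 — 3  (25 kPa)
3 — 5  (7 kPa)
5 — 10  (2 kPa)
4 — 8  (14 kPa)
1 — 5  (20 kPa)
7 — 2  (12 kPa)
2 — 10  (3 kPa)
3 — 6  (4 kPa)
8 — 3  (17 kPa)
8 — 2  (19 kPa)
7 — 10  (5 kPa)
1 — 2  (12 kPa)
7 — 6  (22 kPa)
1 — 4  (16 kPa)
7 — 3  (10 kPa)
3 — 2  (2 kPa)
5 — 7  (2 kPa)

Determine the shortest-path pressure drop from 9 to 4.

19 kPa

Settle nodes by increasing distance from 9:
9: 0
2: 14  (via 9)
3: 16  (via 2)
10: 17  (via 2)
1: 18  (via 3)
4: 19  (via 10)
Shortest route: 9–2–10–4 = 19 kPa.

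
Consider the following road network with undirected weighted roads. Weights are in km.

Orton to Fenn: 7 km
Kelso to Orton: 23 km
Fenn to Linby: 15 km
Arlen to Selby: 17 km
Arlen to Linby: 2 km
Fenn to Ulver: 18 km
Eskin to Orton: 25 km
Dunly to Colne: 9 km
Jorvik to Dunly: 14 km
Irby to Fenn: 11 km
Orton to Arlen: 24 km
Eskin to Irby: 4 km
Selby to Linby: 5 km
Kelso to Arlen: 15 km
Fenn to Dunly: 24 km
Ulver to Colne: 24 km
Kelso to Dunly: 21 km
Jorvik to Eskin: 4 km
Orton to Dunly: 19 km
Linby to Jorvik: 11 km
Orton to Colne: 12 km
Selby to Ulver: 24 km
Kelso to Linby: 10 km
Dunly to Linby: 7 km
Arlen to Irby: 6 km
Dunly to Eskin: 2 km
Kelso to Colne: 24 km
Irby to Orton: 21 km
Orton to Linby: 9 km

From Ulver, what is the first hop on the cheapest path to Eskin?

Fenn

Compare a few routes:
Ulver → Selby → Linby → Dunly → Eskin: 24+5+7+2 = 38
Ulver → Fenn → Irby → Eskin: 18+11+4 = 33
Ulver → Colne → Dunly → Eskin: 24+9+2 = 35
The minimum is 33 km via Ulver → Fenn → Irby → Eskin.
So from Ulver the first move is to Fenn.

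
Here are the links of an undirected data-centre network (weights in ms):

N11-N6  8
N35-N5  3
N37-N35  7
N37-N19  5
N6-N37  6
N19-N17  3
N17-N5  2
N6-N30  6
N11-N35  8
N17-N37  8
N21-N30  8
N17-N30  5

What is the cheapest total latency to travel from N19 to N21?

Running Dijkstra from N19:
N19: 0
N17: 3  (via N19)
N37: 5  (via N19)
N5: 5  (via N17)
N35: 8  (via N5)
N30: 8  (via N17)
N6: 11  (via N37)
N21: 16  (via N30)
Shortest route: N19 → N17 → N30 → N21 = 16 ms.

16 ms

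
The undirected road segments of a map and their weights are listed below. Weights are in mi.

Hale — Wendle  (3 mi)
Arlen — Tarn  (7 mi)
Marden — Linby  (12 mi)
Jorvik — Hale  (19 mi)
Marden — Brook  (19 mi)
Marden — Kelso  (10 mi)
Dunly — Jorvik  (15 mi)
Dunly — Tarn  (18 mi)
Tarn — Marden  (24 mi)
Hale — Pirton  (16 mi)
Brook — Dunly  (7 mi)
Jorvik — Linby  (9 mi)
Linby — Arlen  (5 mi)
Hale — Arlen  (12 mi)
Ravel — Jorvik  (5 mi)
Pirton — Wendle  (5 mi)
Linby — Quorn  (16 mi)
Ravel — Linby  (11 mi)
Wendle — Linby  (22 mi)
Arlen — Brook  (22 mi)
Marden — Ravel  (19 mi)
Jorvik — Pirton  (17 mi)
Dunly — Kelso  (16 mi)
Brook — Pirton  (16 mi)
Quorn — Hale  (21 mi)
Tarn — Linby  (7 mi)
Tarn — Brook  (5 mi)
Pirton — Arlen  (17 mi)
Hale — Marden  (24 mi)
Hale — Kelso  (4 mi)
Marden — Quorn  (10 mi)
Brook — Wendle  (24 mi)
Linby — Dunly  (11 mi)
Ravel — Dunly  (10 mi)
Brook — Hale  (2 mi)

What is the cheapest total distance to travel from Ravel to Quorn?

Settle nodes by increasing distance from Ravel:
Ravel: 0
Jorvik: 5  (via Ravel)
Dunly: 10  (via Ravel)
Linby: 11  (via Ravel)
Arlen: 16  (via Linby)
Brook: 17  (via Dunly)
Tarn: 18  (via Linby)
Hale: 19  (via Brook)
Marden: 19  (via Ravel)
Pirton: 22  (via Jorvik)
Wendle: 22  (via Hale)
Kelso: 23  (via Hale)
Quorn: 27  (via Linby)
Shortest route: Ravel → Linby → Quorn = 27 mi.

27 mi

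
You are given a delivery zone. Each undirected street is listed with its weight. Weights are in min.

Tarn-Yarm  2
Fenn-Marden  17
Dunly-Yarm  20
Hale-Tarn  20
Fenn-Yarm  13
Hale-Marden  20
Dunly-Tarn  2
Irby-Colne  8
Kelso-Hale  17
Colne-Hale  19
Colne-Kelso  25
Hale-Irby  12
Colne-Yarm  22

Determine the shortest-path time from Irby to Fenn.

Settle nodes by increasing distance from Irby:
Irby: 0
Colne: 8  (via Irby)
Hale: 12  (via Irby)
Kelso: 29  (via Hale)
Yarm: 30  (via Colne)
Marden: 32  (via Hale)
Tarn: 32  (via Hale)
Dunly: 34  (via Tarn)
Fenn: 43  (via Yarm)
Shortest route: Irby–Colne–Yarm–Fenn = 43 min.

43 min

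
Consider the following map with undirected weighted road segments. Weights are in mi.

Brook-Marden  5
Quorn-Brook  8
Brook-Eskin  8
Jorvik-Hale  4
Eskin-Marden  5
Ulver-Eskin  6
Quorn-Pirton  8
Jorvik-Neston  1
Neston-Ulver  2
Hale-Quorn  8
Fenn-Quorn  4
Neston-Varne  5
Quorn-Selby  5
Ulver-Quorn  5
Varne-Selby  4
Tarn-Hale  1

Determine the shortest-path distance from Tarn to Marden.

Running Dijkstra from Tarn:
Tarn: 0
Hale: 1  (via Tarn)
Jorvik: 5  (via Hale)
Neston: 6  (via Jorvik)
Ulver: 8  (via Neston)
Quorn: 9  (via Hale)
Varne: 11  (via Neston)
Fenn: 13  (via Quorn)
Eskin: 14  (via Ulver)
Selby: 14  (via Quorn)
Brook: 17  (via Quorn)
Pirton: 17  (via Quorn)
Marden: 19  (via Eskin)
Shortest route: Tarn → Hale → Jorvik → Neston → Ulver → Eskin → Marden = 19 mi.

19 mi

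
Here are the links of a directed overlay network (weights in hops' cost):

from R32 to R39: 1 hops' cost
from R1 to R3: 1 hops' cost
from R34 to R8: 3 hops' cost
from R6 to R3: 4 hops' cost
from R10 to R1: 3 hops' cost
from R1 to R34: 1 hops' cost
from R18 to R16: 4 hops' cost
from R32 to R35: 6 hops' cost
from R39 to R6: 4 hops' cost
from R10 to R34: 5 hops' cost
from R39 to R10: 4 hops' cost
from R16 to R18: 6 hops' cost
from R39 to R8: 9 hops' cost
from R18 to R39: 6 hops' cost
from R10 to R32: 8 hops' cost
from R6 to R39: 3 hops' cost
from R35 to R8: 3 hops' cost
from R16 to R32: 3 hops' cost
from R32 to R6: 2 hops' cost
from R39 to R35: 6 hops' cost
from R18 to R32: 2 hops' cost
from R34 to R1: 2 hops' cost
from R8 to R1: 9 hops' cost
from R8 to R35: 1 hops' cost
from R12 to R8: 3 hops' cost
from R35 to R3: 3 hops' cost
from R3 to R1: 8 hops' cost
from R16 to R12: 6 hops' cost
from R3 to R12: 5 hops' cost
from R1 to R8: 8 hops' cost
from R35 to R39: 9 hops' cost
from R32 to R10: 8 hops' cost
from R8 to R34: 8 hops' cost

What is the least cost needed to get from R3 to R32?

30 hops' cost

Settle nodes by increasing distance from R3:
R3: 0
R12: 5  (via R3)
R8: 8  (via R12)
R1: 8  (via R3)
R35: 9  (via R8)
R34: 9  (via R1)
R39: 18  (via R35)
R6: 22  (via R39)
R10: 22  (via R39)
R32: 30  (via R10)
Shortest route: R3 → R12 → R8 → R35 → R39 → R10 → R32 = 30 hops' cost.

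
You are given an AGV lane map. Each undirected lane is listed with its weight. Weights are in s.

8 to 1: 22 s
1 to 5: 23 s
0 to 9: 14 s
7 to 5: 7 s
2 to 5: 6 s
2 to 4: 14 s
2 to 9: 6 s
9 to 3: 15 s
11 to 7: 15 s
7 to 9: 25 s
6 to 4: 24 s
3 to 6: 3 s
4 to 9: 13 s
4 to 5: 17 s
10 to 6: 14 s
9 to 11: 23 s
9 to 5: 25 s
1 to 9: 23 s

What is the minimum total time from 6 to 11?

Candidate routes:
6–3–9–2–5–7–11: 3+15+6+6+7+15 = 52
6–3–9–7–11: 3+15+25+15 = 58
6–3–9–11: 3+15+23 = 41
6–4–9–11: 24+13+23 = 60
Cheapest is 6–3–9–11 at 41 s.

41 s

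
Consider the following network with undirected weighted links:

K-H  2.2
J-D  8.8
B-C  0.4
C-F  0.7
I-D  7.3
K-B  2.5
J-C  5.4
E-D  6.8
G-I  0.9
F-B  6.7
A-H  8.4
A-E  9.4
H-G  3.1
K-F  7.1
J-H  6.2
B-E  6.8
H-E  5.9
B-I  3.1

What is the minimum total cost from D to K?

Compare a few routes:
D - I - B - K: 7.3+3.1+2.5 = 12.9
D - I - G - H - K: 7.3+0.9+3.1+2.2 = 13.5
D - E - B - K: 6.8+6.8+2.5 = 16.1
D - E - H - K: 6.8+5.9+2.2 = 14.9
The minimum is 12.9 via D - I - B - K.

12.9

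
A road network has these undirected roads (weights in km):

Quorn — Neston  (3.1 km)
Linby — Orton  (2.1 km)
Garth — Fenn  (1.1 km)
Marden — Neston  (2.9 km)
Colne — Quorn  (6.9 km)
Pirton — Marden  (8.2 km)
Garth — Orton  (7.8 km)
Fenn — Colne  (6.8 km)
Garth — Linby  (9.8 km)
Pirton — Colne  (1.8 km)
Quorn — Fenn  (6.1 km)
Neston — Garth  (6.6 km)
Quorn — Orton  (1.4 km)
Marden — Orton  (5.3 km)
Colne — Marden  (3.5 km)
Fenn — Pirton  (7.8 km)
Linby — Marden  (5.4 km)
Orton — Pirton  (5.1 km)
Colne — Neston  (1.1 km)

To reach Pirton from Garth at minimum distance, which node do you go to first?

Fenn

Candidate routes:
Garth → Fenn → Pirton: 1.1+7.8 = 8.9
Garth → Orton → Pirton: 7.8+5.1 = 12.9
Garth → Neston → Colne → Pirton: 6.6+1.1+1.8 = 9.5
Garth → Fenn → Colne → Pirton: 1.1+6.8+1.8 = 9.7
The minimum is 8.9 km via Garth → Fenn → Pirton.
So from Garth the first move is to Fenn.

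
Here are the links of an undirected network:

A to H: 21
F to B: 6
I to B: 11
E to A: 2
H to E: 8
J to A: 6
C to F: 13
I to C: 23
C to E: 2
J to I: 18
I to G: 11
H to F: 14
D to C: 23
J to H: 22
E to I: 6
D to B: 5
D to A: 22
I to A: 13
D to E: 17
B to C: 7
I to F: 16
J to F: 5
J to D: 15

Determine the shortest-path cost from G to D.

27

Settle nodes by increasing distance from G:
G: 0
I: 11  (via G)
E: 17  (via I)
A: 19  (via E)
C: 19  (via E)
B: 22  (via I)
H: 25  (via E)
J: 25  (via A)
D: 27  (via B)
Shortest route: G–I–B–D = 27.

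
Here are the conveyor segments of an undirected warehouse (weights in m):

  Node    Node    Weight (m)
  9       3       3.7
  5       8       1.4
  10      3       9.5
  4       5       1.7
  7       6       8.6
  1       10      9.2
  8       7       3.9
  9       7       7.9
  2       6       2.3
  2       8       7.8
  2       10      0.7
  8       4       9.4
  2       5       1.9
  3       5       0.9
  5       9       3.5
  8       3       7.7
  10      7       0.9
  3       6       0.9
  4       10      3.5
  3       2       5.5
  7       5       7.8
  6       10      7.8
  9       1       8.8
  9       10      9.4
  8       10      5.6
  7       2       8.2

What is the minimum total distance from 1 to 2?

Enumerating some paths:
1 → 10 → 2: 9.2+0.7 = 9.9
1 → 9 → 5 → 2: 8.8+3.5+1.9 = 14.2
The minimum is 9.9 m via 1 → 10 → 2.

9.9 m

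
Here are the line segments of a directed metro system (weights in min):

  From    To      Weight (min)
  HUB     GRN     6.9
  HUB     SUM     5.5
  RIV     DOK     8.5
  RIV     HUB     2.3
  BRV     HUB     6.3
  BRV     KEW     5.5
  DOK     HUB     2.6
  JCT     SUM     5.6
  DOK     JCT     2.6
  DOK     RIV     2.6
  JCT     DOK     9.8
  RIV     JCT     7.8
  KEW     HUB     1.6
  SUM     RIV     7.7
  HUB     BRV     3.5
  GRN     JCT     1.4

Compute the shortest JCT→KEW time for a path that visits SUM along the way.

Best JCT to SUM: JCT → SUM costing 5.6
Shortest SUM→KEW: SUM → RIV → HUB → BRV → KEW = 19
Total via SUM: 5.6 + 19 = 24.6 min.

24.6 min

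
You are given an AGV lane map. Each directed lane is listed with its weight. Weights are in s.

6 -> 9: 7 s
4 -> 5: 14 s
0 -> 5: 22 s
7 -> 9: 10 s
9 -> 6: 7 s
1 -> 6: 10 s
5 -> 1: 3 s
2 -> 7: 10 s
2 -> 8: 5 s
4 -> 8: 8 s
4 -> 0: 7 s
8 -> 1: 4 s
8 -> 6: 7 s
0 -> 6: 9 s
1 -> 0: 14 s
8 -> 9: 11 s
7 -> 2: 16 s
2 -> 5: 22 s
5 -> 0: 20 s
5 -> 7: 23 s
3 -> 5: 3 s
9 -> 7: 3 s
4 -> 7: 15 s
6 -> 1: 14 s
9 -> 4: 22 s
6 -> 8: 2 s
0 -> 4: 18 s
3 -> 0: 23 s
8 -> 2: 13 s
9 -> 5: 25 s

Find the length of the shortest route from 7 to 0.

37 s

Enumerating some paths:
7–9–6–8–1–0: 10+7+2+4+14 = 37
7–9–4–0: 10+22+7 = 39
7–2–8–1–0: 16+5+4+14 = 39
Cheapest is 7–9–6–8–1–0 at 37 s.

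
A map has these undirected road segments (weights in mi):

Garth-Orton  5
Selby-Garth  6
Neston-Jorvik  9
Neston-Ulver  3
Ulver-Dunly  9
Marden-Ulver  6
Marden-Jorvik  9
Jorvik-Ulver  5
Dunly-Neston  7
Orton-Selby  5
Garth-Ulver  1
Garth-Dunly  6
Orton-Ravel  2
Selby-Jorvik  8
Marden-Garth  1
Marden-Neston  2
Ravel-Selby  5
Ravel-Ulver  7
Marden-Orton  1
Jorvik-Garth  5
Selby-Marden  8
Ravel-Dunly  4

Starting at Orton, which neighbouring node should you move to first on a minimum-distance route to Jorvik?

Marden

Candidate routes:
Orton–Marden–Garth–Jorvik: 1+1+5 = 7
Orton–Marden–Garth–Ulver–Jorvik: 1+1+1+5 = 8
Orton–Marden–Jorvik: 1+9 = 10
Cheapest is Orton–Marden–Garth–Jorvik at 7 mi.
So from Orton the first move is to Marden.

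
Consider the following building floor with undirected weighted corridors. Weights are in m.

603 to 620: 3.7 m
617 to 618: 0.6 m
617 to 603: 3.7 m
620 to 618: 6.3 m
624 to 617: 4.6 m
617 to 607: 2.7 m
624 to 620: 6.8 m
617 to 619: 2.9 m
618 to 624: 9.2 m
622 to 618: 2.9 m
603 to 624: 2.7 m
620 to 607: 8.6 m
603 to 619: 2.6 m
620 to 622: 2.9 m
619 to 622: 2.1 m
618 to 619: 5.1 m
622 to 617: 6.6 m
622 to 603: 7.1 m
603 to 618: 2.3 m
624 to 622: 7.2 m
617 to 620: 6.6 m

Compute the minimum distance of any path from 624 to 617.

Enumerating some paths:
624 - 603 - 617: 2.7+3.7 = 6.4
624 - 603 - 618 - 617: 2.7+2.3+0.6 = 5.6
624 - 603 - 619 - 617: 2.7+2.6+2.9 = 8.2
624 - 617: 4.6 = 4.6
The minimum is 4.6 m via 624 - 617.

4.6 m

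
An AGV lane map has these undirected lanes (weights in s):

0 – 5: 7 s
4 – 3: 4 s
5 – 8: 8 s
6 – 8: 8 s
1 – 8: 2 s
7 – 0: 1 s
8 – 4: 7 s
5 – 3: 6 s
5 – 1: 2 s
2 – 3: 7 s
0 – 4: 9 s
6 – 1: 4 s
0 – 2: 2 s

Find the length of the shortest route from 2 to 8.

13 s

Enumerating some paths:
2 → 0 → 5 → 1 → 8: 2+7+2+2 = 13
2 → 3 → 5 → 1 → 8: 7+6+2+2 = 17
Cheapest is 2 → 0 → 5 → 1 → 8 at 13 s.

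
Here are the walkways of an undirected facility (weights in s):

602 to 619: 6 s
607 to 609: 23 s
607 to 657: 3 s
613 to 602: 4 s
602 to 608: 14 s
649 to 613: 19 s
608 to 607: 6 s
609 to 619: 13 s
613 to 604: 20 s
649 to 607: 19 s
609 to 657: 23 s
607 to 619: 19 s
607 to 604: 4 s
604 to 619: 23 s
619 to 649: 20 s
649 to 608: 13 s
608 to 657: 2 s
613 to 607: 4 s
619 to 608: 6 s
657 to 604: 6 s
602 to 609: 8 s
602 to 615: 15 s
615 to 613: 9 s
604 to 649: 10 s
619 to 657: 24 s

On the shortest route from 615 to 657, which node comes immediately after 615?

613

Enumerating some paths:
615 - 613 - 607 - 604 - 657: 9+4+4+6 = 23
615 - 613 - 607 - 608 - 657: 9+4+6+2 = 21
615 - 613 - 607 - 657: 9+4+3 = 16
Cheapest is 615 - 613 - 607 - 657 at 16 s.
So from 615 the first move is to 613.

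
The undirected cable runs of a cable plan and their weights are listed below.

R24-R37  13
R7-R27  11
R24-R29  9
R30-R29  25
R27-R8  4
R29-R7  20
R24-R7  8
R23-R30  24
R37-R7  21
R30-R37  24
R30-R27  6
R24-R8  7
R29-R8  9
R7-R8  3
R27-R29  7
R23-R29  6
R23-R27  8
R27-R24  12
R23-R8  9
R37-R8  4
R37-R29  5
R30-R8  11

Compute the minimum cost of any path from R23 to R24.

Compare a few routes:
R23 → R27 → R8 → R24: 8+4+7 = 19
R23 → R27 → R24: 8+12 = 20
R23 → R8 → R24: 9+7 = 16
R23 → R29 → R24: 6+9 = 15
The minimum is 15 via R23 → R29 → R24.

15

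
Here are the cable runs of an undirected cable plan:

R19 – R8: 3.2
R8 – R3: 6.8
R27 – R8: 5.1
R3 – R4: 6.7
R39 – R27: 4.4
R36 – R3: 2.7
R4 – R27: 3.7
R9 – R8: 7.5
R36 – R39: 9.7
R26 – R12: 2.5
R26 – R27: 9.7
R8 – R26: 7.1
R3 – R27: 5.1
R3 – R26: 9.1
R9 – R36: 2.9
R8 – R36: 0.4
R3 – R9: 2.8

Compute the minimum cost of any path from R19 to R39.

Candidate routes:
R19 → R8 → R36 → R3 → R27 → R39: 3.2+0.4+2.7+5.1+4.4 = 15.8
R19 → R8 → R36 → R39: 3.2+0.4+9.7 = 13.3
R19 → R8 → R27 → R39: 3.2+5.1+4.4 = 12.7
Cheapest is R19 → R8 → R27 → R39 at 12.7.

12.7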